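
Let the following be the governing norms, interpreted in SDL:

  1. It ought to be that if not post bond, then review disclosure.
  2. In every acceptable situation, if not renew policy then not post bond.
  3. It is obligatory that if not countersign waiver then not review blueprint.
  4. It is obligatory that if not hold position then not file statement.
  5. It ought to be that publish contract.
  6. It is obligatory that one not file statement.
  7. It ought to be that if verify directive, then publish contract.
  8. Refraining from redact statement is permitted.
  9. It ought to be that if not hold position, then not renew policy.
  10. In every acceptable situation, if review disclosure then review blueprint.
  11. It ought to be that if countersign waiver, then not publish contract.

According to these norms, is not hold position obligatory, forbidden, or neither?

Forbidden

From premise 5 we have O(publish_contract).
Premise 11, O(countersign_waiver → ¬publish_contract), contraposes to O(publish_contract → ¬countersign_waiver); with O(publish_contract) we get O(¬countersign_waiver).
With premise 3, O(¬countersign_waiver → ¬review_blueprint), the K-axiom yields O(¬review_blueprint).
Premise 10 is O(review_disclosure → review_blueprint); contrapositively O(¬review_blueprint → ¬review_disclosure). Since O(¬review_blueprint) holds, K gives O(¬review_disclosure).
The contrapositive of premise 1 (O(¬post_bond → review_disclosure)) is O(¬review_disclosure → post_bond), and O(¬review_disclosure) is already established, so O(post_bond).
Premise 2 is O(¬renew_policy → ¬post_bond); contrapositively O(post_bond → renew_policy). Since O(post_bond) holds, K gives O(renew_policy).
Premise 9 is O(¬hold_position → ¬renew_policy); contrapositively O(renew_policy → hold_position). Since O(renew_policy) holds, K gives O(hold_position).
Premises 4, 6, 7, 8 do not contribute to this derivation.
Thus O(hold_position), which is F(¬hold_position): ¬hold_position is forbidden.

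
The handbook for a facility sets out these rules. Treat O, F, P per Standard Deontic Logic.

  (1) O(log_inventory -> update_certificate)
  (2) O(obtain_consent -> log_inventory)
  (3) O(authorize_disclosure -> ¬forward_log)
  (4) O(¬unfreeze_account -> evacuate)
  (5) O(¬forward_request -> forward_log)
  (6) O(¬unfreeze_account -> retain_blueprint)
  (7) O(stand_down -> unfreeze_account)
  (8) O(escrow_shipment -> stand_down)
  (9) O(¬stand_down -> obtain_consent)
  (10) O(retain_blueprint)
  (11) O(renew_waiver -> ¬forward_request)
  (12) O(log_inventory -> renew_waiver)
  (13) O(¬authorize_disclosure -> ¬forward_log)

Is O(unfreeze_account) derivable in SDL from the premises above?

Yes

Premises 3 and 13 are O(authorize_disclosure -> ¬forward_log) and O(¬authorize_disclosure -> ¬forward_log); every ideal world satisfies authorize_disclosure or ¬authorize_disclosure, so in either case ¬forward_log holds — hence O(¬forward_log).
Premise 5 is O(¬forward_request -> forward_log); contrapositively O(¬forward_log -> forward_request). Since O(¬forward_log) holds, K gives O(forward_request).
The contrapositive of premise 11 (O(renew_waiver -> ¬forward_request)) is O(forward_request -> ¬renew_waiver), and O(forward_request) is already established, so O(¬renew_waiver).
Premise 12, O(log_inventory -> renew_waiver), contraposes to O(¬renew_waiver -> ¬log_inventory); with O(¬renew_waiver) we get O(¬log_inventory).
The contrapositive of premise 2 (O(obtain_consent -> log_inventory)) is O(¬log_inventory -> ¬obtain_consent), and O(¬log_inventory) is already established, so O(¬obtain_consent).
The contrapositive of premise 9 (O(¬stand_down -> obtain_consent)) is O(¬obtain_consent -> stand_down), and O(¬obtain_consent) is already established, so O(stand_down).
Applying K to premise 7 (O(stand_down -> unfreeze_account)) and O(stand_down) yields O(unfreeze_account).
Premises 1, 4, 6, 8, 10 do not contribute to this derivation.
So O(unfreeze_account) follows.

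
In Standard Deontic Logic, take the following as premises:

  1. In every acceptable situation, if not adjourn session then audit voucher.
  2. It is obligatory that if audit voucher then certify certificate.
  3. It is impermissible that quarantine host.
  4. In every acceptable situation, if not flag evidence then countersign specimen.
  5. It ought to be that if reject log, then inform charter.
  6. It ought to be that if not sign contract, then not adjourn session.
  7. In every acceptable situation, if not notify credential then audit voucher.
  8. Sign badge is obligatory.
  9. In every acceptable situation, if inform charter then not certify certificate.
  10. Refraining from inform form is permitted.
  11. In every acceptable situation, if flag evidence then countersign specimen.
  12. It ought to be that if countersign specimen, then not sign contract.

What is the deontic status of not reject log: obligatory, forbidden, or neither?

Obligatory

Premises 4 and 11 cover both cases: O(¬flag_evidence → countersign_specimen) and O(flag_evidence → countersign_specimen). Since ¬flag_evidence ∨ flag_evidence is a tautology, O(countersign_specimen) follows.
Premise 12 is O(countersign_specimen → ¬sign_contract); since O(countersign_specimen), deontic closure gives O(¬sign_contract).
From O(¬sign_contract) and premise 6, O(¬sign_contract → ¬adjourn_session), we obtain O(¬adjourn_session).
With premise 1, O(¬adjourn_session → audit_voucher), the K-axiom yields O(audit_voucher).
With premise 2, O(audit_voucher → certify_certificate), the K-axiom yields O(certify_certificate).
The contrapositive of premise 9 (O(inform_charter → ¬certify_certificate)) is O(certify_certificate → ¬inform_charter), and O(certify_certificate) is already established, so O(¬inform_charter).
The contrapositive of premise 5 (O(reject_log → inform_charter)) is O(¬inform_charter → ¬reject_log), and O(¬inform_charter) is already established, so O(¬reject_log).
Premises 3, 7, 8, 10 do not contribute to this derivation.
Hence ¬reject_log is obligatory.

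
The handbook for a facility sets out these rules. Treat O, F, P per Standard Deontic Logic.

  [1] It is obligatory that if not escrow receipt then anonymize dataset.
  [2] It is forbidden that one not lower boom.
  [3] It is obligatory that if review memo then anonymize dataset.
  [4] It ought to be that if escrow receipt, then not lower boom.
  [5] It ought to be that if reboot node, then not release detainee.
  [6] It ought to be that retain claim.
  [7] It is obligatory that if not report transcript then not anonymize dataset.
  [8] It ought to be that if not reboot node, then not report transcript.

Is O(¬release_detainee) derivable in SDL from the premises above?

Yes

Premise 2, F(¬lower_boom), is equivalent to O(lower_boom).
Premise 4, O(escrow_receipt → ¬lower_boom), contraposes to O(lower_boom → ¬escrow_receipt); with O(lower_boom) we get O(¬escrow_receipt).
Applying K to premise 1 (O(¬escrow_receipt → anonymize_dataset)) and O(¬escrow_receipt) yields O(anonymize_dataset).
The contrapositive of premise 7 (O(¬report_transcript → ¬anonymize_dataset)) is O(anonymize_dataset → report_transcript), and O(anonymize_dataset) is already established, so O(report_transcript).
Premise 8, O(¬reboot_node → ¬report_transcript), contraposes to O(report_transcript → reboot_node); with O(report_transcript) we get O(reboot_node).
From O(reboot_node) and premise 5, O(reboot_node → ¬release_detainee), we obtain O(¬release_detainee).
Premises 3, 6 do not contribute to this derivation.
So O(¬release_detainee) follows.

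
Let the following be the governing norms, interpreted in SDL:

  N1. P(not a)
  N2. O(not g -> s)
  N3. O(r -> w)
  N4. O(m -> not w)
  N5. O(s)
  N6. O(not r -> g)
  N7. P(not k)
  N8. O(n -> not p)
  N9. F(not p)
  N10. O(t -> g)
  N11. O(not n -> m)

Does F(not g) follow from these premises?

Yes

Premise 9 is F(not p), i.e. O(p).
The contrapositive of premise 8 (O(n -> not p)) is O(p -> not n), and O(p) is already established, so O(not n).
Premise 11 is O(not n -> m); since O(not n), deontic closure gives O(m).
Premise 4 is O(m -> not w); since O(m), deontic closure gives O(not w).
Premise 3, O(r -> w), contraposes to O(not w -> not r); with O(not w) we get O(not r).
From O(not r) and premise 6, O(not r -> g), we obtain O(g).
Premises 1, 2, 5, 7, 10 do not contribute to this derivation.
So O(g) holds, i.e. F(not g). The claim follows.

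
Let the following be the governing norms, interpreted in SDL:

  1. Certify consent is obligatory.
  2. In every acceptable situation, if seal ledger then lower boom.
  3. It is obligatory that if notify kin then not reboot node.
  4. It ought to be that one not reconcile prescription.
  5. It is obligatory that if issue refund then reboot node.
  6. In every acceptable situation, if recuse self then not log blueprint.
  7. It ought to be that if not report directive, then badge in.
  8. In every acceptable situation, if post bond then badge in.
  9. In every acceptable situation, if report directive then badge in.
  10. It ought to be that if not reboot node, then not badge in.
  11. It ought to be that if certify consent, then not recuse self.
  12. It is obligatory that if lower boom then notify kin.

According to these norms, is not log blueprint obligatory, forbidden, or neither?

Neither

Premise 6 is O(recuse_self → ¬log_blueprint), but O(recuse_self) is not derivable from the premises, so it does not yield O(¬log_blueprint).
No premise or chain of K-axiom applications forces O(¬log_blueprint), and none forces O(log_blueprint). So ¬log_blueprint is neither obligatory nor forbidden under these norms.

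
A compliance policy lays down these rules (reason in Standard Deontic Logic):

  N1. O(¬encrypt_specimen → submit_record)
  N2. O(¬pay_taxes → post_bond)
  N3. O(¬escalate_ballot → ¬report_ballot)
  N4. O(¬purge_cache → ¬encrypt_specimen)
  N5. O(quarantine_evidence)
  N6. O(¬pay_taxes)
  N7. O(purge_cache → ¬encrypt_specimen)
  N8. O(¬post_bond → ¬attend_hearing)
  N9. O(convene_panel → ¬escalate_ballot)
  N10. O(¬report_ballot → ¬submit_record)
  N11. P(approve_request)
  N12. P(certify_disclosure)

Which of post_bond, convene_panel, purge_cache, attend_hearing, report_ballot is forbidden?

convene_panel

By case analysis on ¬purge_cache: premise 4 gives O(¬purge_cache → ¬encrypt_specimen) and premise 7 gives O(purge_cache → ¬encrypt_specimen), so O(¬encrypt_specimen) either way.
Premise 1 is O(¬encrypt_specimen → submit_record); since O(¬encrypt_specimen), deontic closure gives O(submit_record).
The contrapositive of premise 10 (O(¬report_ballot → ¬submit_record)) is O(submit_record → report_ballot), and O(submit_record) is already established, so O(report_ballot).
The contrapositive of premise 3 (O(¬escalate_ballot → ¬report_ballot)) is O(report_ballot → escalate_ballot), and O(report_ballot) is already established, so O(escalate_ballot).
The contrapositive of premise 9 (O(convene_panel → ¬escalate_ballot)) is O(escalate_ballot → ¬convene_panel), and O(escalate_ballot) is already established, so O(¬convene_panel).
So O(¬convene_panel) holds, i.e. convene_panel is forbidden. None of the other listed options is forbidden under the premises.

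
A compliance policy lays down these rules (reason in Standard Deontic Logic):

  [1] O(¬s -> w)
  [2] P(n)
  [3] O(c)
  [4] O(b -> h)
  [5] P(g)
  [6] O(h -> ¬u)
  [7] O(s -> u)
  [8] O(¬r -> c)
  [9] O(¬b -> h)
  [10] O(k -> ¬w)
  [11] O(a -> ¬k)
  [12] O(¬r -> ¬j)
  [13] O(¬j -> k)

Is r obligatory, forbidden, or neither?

Obligatory

Premises 9 and 4 cover both cases: O(¬b -> h) and O(b -> h). Since ¬b ∨ b is a tautology, O(h) follows.
Applying K to premise 6 (O(h -> ¬u)) and O(h) yields O(¬u).
Premise 7, O(s -> u), contraposes to O(¬u -> ¬s); with O(¬u) we get O(¬s).
With premise 1, O(¬s -> w), the K-axiom yields O(w).
Premise 10 is O(k -> ¬w); contrapositively O(w -> ¬k). Since O(w) holds, K gives O(¬k).
Premise 13, O(¬j -> k), contraposes to O(¬k -> j); with O(¬k) we get O(j).
Premise 12 is O(¬r -> ¬j); contrapositively O(j -> r). Since O(j) holds, K gives O(r).
Premises 2, 3, 5, 8, 11 do not contribute to this derivation.
Hence r is obligatory.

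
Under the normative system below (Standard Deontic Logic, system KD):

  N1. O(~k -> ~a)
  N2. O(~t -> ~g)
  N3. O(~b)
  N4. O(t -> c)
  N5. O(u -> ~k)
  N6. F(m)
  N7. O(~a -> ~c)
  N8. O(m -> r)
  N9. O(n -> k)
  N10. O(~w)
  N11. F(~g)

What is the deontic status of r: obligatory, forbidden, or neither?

Neither

Premise 8 is O(m -> r), but O(m) is not derivable from the premises, so it does not yield O(r).
No premise or chain of K-axiom applications forces O(r), and none forces O(~r). So r is neither obligatory nor forbidden under these norms.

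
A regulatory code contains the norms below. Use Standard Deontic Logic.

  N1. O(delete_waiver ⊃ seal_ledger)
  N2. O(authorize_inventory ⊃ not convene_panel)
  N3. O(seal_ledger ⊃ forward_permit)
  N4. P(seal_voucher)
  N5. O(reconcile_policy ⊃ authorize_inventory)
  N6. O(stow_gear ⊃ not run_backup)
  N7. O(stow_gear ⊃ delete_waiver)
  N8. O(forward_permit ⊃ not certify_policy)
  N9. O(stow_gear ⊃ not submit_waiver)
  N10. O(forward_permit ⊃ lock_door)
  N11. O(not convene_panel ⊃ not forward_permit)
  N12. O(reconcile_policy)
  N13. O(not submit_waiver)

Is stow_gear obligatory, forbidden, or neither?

Forbidden

From premise 12 we have O(reconcile_policy).
From O(reconcile_policy) and premise 5, O(reconcile_policy ⊃ authorize_inventory), we obtain O(authorize_inventory).
With premise 2, O(authorize_inventory ⊃ not convene_panel), the K-axiom yields O(not convene_panel).
Applying K to premise 11 (O(not convene_panel ⊃ not forward_permit)) and O(not convene_panel) yields O(not forward_permit).
Premise 3 is O(seal_ledger ⊃ forward_permit); contrapositively O(not forward_permit ⊃ not seal_ledger). Since O(not forward_permit) holds, K gives O(not seal_ledger).
The contrapositive of premise 1 (O(delete_waiver ⊃ seal_ledger)) is O(not seal_ledger ⊃ not delete_waiver), and O(not seal_ledger) is already established, so O(not delete_waiver).
Premise 7 is O(stow_gear ⊃ delete_waiver); contrapositively O(not delete_waiver ⊃ not stow_gear). Since O(not delete_waiver) holds, K gives O(not stow_gear).
Premises 4, 6, 8, 9, 10, 13 do not contribute to this derivation.
Thus O(not stow_gear), which is F(stow_gear): stow_gear is forbidden.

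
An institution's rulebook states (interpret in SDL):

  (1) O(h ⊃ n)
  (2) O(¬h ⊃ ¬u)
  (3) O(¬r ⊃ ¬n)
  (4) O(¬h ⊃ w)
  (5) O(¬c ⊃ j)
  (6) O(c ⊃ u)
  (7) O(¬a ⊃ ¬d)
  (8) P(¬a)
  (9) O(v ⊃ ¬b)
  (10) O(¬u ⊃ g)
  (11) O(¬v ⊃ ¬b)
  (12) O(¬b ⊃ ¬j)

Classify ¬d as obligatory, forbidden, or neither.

Neither

Premise 7 is O(¬a ⊃ ¬d), but O(¬a) is not derivable from the premises (the permission P(¬a) asserts only ¬O(a), not O(¬a)), so it does not yield O(¬d).
No premise or chain of K-axiom applications forces O(¬d), and none forces O(d). So ¬d is neither obligatory nor forbidden under these norms.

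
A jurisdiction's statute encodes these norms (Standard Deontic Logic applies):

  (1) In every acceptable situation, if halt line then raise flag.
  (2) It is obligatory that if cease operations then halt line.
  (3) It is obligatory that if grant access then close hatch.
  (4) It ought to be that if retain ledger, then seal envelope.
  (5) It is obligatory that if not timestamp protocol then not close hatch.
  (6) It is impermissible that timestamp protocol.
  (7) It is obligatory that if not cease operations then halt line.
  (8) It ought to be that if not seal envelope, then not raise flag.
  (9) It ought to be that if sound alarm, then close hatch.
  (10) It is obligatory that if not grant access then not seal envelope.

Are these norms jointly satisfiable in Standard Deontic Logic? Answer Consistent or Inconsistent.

Inconsistent

Premises 2 and 7 cover both cases: O(cease_operations → halt_line) and O(¬cease_operations → halt_line). Since cease_operations ∨ ¬cease_operations is a tautology, O(halt_line) follows.
Premise 1 is O(halt_line → raise_flag); since O(halt_line), deontic closure gives O(raise_flag).
Premise 8 is O(¬seal_envelope → ¬raise_flag); contrapositively O(raise_flag → seal_envelope). Since O(raise_flag) holds, K gives O(seal_envelope).
The contrapositive of premise 10 (O(¬grant_access → ¬seal_envelope)) is O(seal_envelope → grant_access), and O(seal_envelope) is already established, so O(grant_access).
With premise 3, O(grant_access → close_hatch), the K-axiom yields O(close_hatch).
Premise 5 is O(¬timestamp_protocol → ¬close_hatch); contrapositively O(close_hatch → timestamp_protocol). Since O(close_hatch) holds, K gives O(timestamp_protocol).
But premise 6, F(timestamp_protocol), means O(¬timestamp_protocol).
We now have both O(timestamp_protocol) and O(¬timestamp_protocol) — timestamp_protocol is simultaneously obligatory and forbidden, violating the D-axiom.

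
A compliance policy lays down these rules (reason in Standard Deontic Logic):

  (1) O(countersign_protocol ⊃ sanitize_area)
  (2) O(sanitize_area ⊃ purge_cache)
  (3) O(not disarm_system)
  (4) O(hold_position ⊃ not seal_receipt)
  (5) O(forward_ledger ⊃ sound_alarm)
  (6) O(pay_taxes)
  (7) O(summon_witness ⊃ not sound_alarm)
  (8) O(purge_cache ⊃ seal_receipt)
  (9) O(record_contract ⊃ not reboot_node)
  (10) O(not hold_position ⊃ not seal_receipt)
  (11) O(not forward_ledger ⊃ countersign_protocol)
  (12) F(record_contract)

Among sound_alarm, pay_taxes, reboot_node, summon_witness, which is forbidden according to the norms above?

Premises 10 and 4 cover both cases: O(not hold_position ⊃ not seal_receipt) and O(hold_position ⊃ not seal_receipt). Since not hold_position ∨ hold_position is a tautology, O(not seal_receipt) follows.
Premise 8, O(purge_cache ⊃ seal_receipt), contraposes to O(not seal_receipt ⊃ not purge_cache); with O(not seal_receipt) we get O(not purge_cache).
Premise 2, O(sanitize_area ⊃ purge_cache), contraposes to O(not purge_cache ⊃ not sanitize_area); with O(not purge_cache) we get O(not sanitize_area).
The contrapositive of premise 1 (O(countersign_protocol ⊃ sanitize_area)) is O(not sanitize_area ⊃ not countersign_protocol), and O(not sanitize_area) is already established, so O(not countersign_protocol).
The contrapositive of premise 11 (O(not forward_ledger ⊃ countersign_protocol)) is O(not countersign_protocol ⊃ forward_ledger), and O(not countersign_protocol) is already established, so O(forward_ledger).
Premise 5 is O(forward_ledger ⊃ sound_alarm); since O(forward_ledger), deontic closure gives O(sound_alarm).
The contrapositive of premise 7 (O(summon_witness ⊃ not sound_alarm)) is O(sound_alarm ⊃ not summon_witness), and O(sound_alarm) is already established, so O(not summon_witness).
So O(not summon_witness) holds, i.e. summon_witness is forbidden. None of the other listed options is forbidden under the premises.

summon_witness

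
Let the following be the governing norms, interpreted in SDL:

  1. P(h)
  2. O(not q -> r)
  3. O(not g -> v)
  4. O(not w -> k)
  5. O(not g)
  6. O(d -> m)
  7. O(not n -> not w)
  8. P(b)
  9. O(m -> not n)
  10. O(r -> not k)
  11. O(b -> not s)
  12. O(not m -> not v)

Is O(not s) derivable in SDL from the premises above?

Premise 11 is O(b -> not s), but O(b) is not derivable from the premises (the permission P(b) asserts only not O(not b), not O(b)), so it does not yield O(not s).
No other premise forces O(not s). An ideal world satisfying every premise can still have not s false, so O(not s) is not derivable.

No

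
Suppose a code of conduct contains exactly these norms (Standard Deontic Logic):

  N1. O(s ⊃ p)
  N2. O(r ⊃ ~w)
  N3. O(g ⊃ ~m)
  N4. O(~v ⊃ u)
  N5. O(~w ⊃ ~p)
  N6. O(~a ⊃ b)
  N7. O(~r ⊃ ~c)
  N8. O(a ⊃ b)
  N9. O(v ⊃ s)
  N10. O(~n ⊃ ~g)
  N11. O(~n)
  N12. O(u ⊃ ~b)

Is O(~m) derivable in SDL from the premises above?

No

Premise 3 is O(g ⊃ ~m), but O(g) is not derivable from the premises, so it does not yield O(~m).
No other premise forces O(~m). An ideal world satisfying every premise can still have ~m false, so O(~m) is not derivable.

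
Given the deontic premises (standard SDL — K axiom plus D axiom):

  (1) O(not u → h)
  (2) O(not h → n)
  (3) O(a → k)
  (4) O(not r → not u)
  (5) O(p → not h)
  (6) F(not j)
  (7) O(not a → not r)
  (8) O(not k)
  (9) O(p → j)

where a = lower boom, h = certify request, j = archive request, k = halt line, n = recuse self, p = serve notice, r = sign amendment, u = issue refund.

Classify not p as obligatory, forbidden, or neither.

Obligatory

Premise 8 gives O(not k).
Premise 3 is O(a → k); contrapositively O(not k → not a). Since O(not k) holds, K gives O(not a).
Applying K to premise 7 (O(not a → not r)) and O(not a) yields O(not r).
Applying K to premise 4 (O(not r → not u)) and O(not r) yields O(not u).
From O(not u) and premise 1, O(not u → h), we obtain O(h).
Premise 5, O(p → not h), contraposes to O(h → not p); with O(h) we get O(not p).
Premises 2, 6, 9 do not contribute to this derivation.
Hence not p is obligatory.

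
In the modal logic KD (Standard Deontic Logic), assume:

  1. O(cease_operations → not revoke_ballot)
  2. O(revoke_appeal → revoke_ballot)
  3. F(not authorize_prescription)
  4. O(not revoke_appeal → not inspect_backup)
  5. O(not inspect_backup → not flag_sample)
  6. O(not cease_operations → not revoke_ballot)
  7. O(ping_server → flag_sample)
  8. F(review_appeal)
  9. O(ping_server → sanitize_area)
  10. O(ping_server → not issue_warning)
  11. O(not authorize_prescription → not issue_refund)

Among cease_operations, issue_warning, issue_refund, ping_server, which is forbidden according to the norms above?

Premises 6 and 1 are O(not cease_operations → not revoke_ballot) and O(cease_operations → not revoke_ballot); every ideal world satisfies not cease_operations or cease_operations, so in either case not revoke_ballot holds — hence O(not revoke_ballot).
Premise 2, O(revoke_appeal → revoke_ballot), contraposes to O(not revoke_ballot → not revoke_appeal); with O(not revoke_ballot) we get O(not revoke_appeal).
Applying K to premise 4 (O(not revoke_appeal → not inspect_backup)) and O(not revoke_appeal) yields O(not inspect_backup).
From O(not inspect_backup) and premise 5, O(not inspect_backup → not flag_sample), we obtain O(not flag_sample).
Premise 7, O(ping_server → flag_sample), contraposes to O(not flag_sample → not ping_server); with O(not flag_sample) we get O(not ping_server).
So O(not ping_server) holds, i.e. ping_server is forbidden. None of the other listed options is forbidden under the premises.

ping_server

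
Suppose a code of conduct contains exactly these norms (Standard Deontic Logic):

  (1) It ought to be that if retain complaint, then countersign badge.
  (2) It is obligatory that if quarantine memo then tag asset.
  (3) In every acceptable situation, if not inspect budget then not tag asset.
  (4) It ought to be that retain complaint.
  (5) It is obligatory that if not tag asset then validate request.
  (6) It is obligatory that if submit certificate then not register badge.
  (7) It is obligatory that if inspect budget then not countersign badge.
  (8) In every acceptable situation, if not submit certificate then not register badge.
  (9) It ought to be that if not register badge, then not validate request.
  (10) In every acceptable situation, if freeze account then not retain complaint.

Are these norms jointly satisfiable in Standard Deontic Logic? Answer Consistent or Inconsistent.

Inconsistent

By case analysis on ¬submit_certificate: premise 8 gives O(¬submit_certificate → ¬register_badge) and premise 6 gives O(submit_certificate → ¬register_badge), so O(¬register_badge) either way.
With premise 9, O(¬register_badge → ¬validate_request), the K-axiom yields O(¬validate_request).
Premise 5, O(¬tag_asset → validate_request), contraposes to O(¬validate_request → tag_asset); with O(¬validate_request) we get O(tag_asset).
Premise 3 is O(¬inspect_budget → ¬tag_asset); contrapositively O(tag_asset → inspect_budget). Since O(tag_asset) holds, K gives O(inspect_budget).
Premise 7 is O(inspect_budget → ¬countersign_badge); since O(inspect_budget), deontic closure gives O(¬countersign_badge).
The contrapositive of premise 1 (O(retain_complaint → countersign_badge)) is O(¬countersign_badge → ¬retain_complaint), and O(¬countersign_badge) is already established, so O(¬retain_complaint).
But premise 4 directly asserts O(retain_complaint).
We now have both O(¬retain_complaint) and O(retain_complaint) — retain_complaint is simultaneously obligatory and forbidden, violating the D-axiom.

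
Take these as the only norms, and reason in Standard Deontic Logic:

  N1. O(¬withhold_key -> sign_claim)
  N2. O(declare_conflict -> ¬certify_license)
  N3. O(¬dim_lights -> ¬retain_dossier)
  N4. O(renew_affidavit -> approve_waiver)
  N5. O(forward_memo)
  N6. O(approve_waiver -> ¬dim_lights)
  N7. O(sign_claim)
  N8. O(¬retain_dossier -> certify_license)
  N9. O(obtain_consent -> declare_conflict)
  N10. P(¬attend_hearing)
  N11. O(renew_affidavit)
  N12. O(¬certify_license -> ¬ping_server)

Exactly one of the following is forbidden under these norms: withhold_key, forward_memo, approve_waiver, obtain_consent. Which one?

Premise 11 states O(renew_affidavit) outright.
With premise 4, O(renew_affidavit -> approve_waiver), the K-axiom yields O(approve_waiver).
Premise 6 is O(approve_waiver -> ¬dim_lights); since O(approve_waiver), deontic closure gives O(¬dim_lights).
From O(¬dim_lights) and premise 3, O(¬dim_lights -> ¬retain_dossier), we obtain O(¬retain_dossier).
Premise 8 is O(¬retain_dossier -> certify_license); since O(¬retain_dossier), deontic closure gives O(certify_license).
The contrapositive of premise 2 (O(declare_conflict -> ¬certify_license)) is O(certify_license -> ¬declare_conflict), and O(certify_license) is already established, so O(¬declare_conflict).
Premise 9 is O(obtain_consent -> declare_conflict); contrapositively O(¬declare_conflict -> ¬obtain_consent). Since O(¬declare_conflict) holds, K gives O(¬obtain_consent).
So O(¬obtain_consent) holds, i.e. obtain_consent is forbidden. None of the other listed options is forbidden under the premises.

obtain_consent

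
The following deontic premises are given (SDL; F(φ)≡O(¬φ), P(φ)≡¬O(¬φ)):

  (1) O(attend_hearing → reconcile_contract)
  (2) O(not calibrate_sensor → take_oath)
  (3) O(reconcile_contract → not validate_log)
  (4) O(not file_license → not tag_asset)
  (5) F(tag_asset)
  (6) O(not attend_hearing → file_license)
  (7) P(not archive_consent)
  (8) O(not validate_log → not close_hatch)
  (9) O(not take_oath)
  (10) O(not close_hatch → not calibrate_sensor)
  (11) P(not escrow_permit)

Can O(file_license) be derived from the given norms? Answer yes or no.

Yes

Premise 9 states O(not take_oath) outright.
Premise 2, O(not calibrate_sensor → take_oath), contraposes to O(not take_oath → calibrate_sensor); with O(not take_oath) we get O(calibrate_sensor).
Premise 10 is O(not close_hatch → not calibrate_sensor); contrapositively O(calibrate_sensor → close_hatch). Since O(calibrate_sensor) holds, K gives O(close_hatch).
Premise 8 is O(not validate_log → not close_hatch); contrapositively O(close_hatch → validate_log). Since O(close_hatch) holds, K gives O(validate_log).
Premise 3, O(reconcile_contract → not validate_log), contraposes to O(validate_log → not reconcile_contract); with O(validate_log) we get O(not reconcile_contract).
Premise 1 is O(attend_hearing → reconcile_contract); contrapositively O(not reconcile_contract → not attend_hearing). Since O(not reconcile_contract) holds, K gives O(not attend_hearing).
Premise 6 is O(not attend_hearing → file_license); since O(not attend_hearing), deontic closure gives O(file_license).
Premises 4, 5, 7, 11 do not contribute to this derivation.
So O(file_license) follows.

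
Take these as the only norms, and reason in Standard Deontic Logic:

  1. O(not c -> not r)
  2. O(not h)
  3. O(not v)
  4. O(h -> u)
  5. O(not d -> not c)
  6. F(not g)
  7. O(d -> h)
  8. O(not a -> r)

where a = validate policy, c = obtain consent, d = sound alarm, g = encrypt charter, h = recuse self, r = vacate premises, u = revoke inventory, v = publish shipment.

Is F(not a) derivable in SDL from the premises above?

Premise 2 states O(not h) outright.
The contrapositive of premise 7 (O(d -> h)) is O(not h -> not d), and O(not h) is already established, so O(not d).
With premise 5, O(not d -> not c), the K-axiom yields O(not c).
Applying K to premise 1 (O(not c -> not r)) and O(not c) yields O(not r).
Premise 8, O(not a -> r), contraposes to O(not r -> a); with O(not r) we get O(a).
Premises 3, 4, 6 do not contribute to this derivation.
So O(a) holds, i.e. F(not a). The claim follows.

Yes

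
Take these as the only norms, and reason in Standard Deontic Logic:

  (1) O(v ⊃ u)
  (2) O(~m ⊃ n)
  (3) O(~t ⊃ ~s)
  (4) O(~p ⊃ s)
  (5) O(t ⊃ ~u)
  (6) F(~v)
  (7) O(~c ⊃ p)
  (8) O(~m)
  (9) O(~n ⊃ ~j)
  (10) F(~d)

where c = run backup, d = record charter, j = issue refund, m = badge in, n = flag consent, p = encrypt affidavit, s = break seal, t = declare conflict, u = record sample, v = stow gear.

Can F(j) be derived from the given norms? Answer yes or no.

Premise 9 is O(~n ⊃ ~j), but O(~n) is not derivable from the premises, so it does not yield O(~j).
No other premise forces O(~j). An ideal world satisfying every premise can still have j true, so F(j) is not derivable.

No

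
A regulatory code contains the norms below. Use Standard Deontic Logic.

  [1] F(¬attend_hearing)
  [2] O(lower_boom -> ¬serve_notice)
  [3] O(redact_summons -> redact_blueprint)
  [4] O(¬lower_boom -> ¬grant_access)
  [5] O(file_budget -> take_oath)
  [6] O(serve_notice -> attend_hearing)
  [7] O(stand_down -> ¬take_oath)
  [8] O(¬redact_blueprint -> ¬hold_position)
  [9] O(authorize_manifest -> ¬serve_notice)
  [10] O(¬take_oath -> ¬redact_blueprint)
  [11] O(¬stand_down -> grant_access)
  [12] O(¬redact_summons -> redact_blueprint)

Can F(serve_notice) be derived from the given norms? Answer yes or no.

Yes

Premises 12 and 3 cover both cases: O(¬redact_summons -> redact_blueprint) and O(redact_summons -> redact_blueprint). Since ¬redact_summons ∨ redact_summons is a tautology, O(redact_blueprint) follows.
Premise 10, O(¬take_oath -> ¬redact_blueprint), contraposes to O(redact_blueprint -> take_oath); with O(redact_blueprint) we get O(take_oath).
Premise 7 is O(stand_down -> ¬take_oath); contrapositively O(take_oath -> ¬stand_down). Since O(take_oath) holds, K gives O(¬stand_down).
Premise 11 is O(¬stand_down -> grant_access); since O(¬stand_down), deontic closure gives O(grant_access).
The contrapositive of premise 4 (O(¬lower_boom -> ¬grant_access)) is O(grant_access -> lower_boom), and O(grant_access) is already established, so O(lower_boom).
Applying K to premise 2 (O(lower_boom -> ¬serve_notice)) and O(lower_boom) yields O(¬serve_notice).
Premises 1, 5, 6, 8, 9 do not contribute to this derivation.
So O(¬serve_notice) holds, i.e. F(serve_notice). The claim follows.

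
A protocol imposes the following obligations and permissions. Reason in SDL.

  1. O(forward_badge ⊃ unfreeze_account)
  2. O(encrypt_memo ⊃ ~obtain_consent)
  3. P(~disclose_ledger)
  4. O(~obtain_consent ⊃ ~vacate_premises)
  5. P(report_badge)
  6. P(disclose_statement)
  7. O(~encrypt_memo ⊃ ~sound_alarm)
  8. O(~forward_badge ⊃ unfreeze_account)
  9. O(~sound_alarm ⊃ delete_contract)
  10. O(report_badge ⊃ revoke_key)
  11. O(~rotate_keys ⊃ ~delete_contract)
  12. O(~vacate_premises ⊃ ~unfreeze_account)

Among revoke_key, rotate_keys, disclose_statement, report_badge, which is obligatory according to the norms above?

Premises 8 and 1 cover both cases: O(~forward_badge ⊃ unfreeze_account) and O(forward_badge ⊃ unfreeze_account). Since ~forward_badge ∨ forward_badge is a tautology, O(unfreeze_account) follows.
The contrapositive of premise 12 (O(~vacate_premises ⊃ ~unfreeze_account)) is O(unfreeze_account ⊃ vacate_premises), and O(unfreeze_account) is already established, so O(vacate_premises).
The contrapositive of premise 4 (O(~obtain_consent ⊃ ~vacate_premises)) is O(vacate_premises ⊃ obtain_consent), and O(vacate_premises) is already established, so O(obtain_consent).
Premise 2, O(encrypt_memo ⊃ ~obtain_consent), contraposes to O(obtain_consent ⊃ ~encrypt_memo); with O(obtain_consent) we get O(~encrypt_memo).
Applying K to premise 7 (O(~encrypt_memo ⊃ ~sound_alarm)) and O(~encrypt_memo) yields O(~sound_alarm).
From O(~sound_alarm) and premise 9, O(~sound_alarm ⊃ delete_contract), we obtain O(delete_contract).
The contrapositive of premise 11 (O(~rotate_keys ⊃ ~delete_contract)) is O(delete_contract ⊃ rotate_keys), and O(delete_contract) is already established, so O(rotate_keys).
So O(rotate_keys) holds — rotate_keys is obligatory. None of the other listed options is made obligatory by any chain of premises.

rotate_keys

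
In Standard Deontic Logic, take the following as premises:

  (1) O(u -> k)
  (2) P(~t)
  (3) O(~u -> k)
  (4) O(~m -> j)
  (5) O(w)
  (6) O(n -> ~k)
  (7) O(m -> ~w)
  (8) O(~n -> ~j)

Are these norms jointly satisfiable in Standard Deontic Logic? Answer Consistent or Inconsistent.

Inconsistent

Premises 3 and 1 are O(~u -> k) and O(u -> k); every ideal world satisfies ~u or u, so in either case k holds — hence O(k).
Premise 6 is O(n -> ~k); contrapositively O(k -> ~n). Since O(k) holds, K gives O(~n).
Applying K to premise 8 (O(~n -> ~j)) and O(~n) yields O(~j).
Premise 4, O(~m -> j), contraposes to O(~j -> m); with O(~j) we get O(m).
Applying K to premise 7 (O(m -> ~w)) and O(m) yields O(~w).
However, premise 5 gives O(w).
We now have both O(~w) and O(w) — w is simultaneously obligatory and forbidden, violating the D-axiom.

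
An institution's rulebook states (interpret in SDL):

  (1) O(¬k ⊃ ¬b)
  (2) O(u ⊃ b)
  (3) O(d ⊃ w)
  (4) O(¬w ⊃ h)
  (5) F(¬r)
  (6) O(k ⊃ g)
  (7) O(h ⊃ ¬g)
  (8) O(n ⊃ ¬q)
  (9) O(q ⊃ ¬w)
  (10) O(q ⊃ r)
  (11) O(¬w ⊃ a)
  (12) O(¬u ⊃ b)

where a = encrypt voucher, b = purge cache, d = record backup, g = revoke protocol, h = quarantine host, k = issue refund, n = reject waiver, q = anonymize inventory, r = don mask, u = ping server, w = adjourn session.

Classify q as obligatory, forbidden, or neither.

Forbidden

Premises 12 and 2 cover both cases: O(¬u ⊃ b) and O(u ⊃ b). Since ¬u ∨ u is a tautology, O(b) follows.
The contrapositive of premise 1 (O(¬k ⊃ ¬b)) is O(b ⊃ k), and O(b) is already established, so O(k).
Applying K to premise 6 (O(k ⊃ g)) and O(k) yields O(g).
Premise 7, O(h ⊃ ¬g), contraposes to O(g ⊃ ¬h); with O(g) we get O(¬h).
The contrapositive of premise 4 (O(¬w ⊃ h)) is O(¬h ⊃ w), and O(¬h) is already established, so O(w).
The contrapositive of premise 9 (O(q ⊃ ¬w)) is O(w ⊃ ¬q), and O(w) is already established, so O(¬q).
Premises 3, 5, 8, 10, 11 do not contribute to this derivation.
Thus O(¬q), which is F(q): q is forbidden.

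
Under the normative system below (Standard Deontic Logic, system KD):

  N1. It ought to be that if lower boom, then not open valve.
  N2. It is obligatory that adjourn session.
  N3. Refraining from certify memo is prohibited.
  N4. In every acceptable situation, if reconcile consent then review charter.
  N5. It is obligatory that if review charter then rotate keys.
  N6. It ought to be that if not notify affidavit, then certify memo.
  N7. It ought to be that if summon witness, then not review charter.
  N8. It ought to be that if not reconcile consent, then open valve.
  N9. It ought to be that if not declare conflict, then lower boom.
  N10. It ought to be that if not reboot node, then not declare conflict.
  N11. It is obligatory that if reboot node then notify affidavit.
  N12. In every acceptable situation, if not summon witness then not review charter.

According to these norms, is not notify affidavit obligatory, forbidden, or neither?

By case analysis on ¬summon_witness: premise 12 gives O(¬summon_witness → ¬review_charter) and premise 7 gives O(summon_witness → ¬review_charter), so O(¬review_charter) either way.
Premise 4 is O(reconcile_consent → review_charter); contrapositively O(¬review_charter → ¬reconcile_consent). Since O(¬review_charter) holds, K gives O(¬reconcile_consent).
From O(¬reconcile_consent) and premise 8, O(¬reconcile_consent → open_valve), we obtain O(open_valve).
Premise 1, O(lower_boom → ¬open_valve), contraposes to O(open_valve → ¬lower_boom); with O(open_valve) we get O(¬lower_boom).
Premise 9 is O(¬declare_conflict → lower_boom); contrapositively O(¬lower_boom → declare_conflict). Since O(¬lower_boom) holds, K gives O(declare_conflict).
The contrapositive of premise 10 (O(¬reboot_node → ¬declare_conflict)) is O(declare_conflict → reboot_node), and O(declare_conflict) is already established, so O(reboot_node).
From O(reboot_node) and premise 11, O(reboot_node → notify_affidavit), we obtain O(notify_affidavit).
Premises 2, 3, 5, 6 do not contribute to this derivation.
Thus O(notify_affidavit), which is F(¬notify_affidavit): ¬notify_affidavit is forbidden.

Forbidden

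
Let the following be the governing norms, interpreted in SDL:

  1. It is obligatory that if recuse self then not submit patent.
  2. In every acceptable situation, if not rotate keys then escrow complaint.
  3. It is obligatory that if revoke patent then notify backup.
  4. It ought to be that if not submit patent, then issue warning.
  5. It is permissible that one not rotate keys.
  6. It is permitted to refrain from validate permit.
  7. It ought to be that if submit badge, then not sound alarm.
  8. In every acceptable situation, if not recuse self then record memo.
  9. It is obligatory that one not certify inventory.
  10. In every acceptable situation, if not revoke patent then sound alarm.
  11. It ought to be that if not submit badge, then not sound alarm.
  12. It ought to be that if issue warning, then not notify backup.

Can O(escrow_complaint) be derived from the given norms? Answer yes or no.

No

Premise 2 is O(¬rotate_keys → escrow_complaint), but O(¬rotate_keys) is not derivable from the premises (the permission P(¬rotate_keys) asserts only ¬O(rotate_keys), not O(¬rotate_keys)), so it does not yield O(escrow_complaint).
No other premise forces O(escrow_complaint). An ideal world satisfying every premise can still have escrow_complaint false, so O(escrow_complaint) is not derivable.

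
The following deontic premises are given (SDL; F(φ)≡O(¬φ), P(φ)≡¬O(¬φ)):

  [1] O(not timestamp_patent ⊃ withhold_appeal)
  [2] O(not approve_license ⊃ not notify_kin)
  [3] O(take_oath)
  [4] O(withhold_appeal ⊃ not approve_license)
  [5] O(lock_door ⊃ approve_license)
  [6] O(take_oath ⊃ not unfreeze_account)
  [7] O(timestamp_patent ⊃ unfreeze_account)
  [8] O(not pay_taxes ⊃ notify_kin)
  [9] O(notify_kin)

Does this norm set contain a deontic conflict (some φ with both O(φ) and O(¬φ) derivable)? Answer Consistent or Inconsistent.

From premise 9 we have O(notify_kin).
The contrapositive of premise 2 (O(not approve_license ⊃ not notify_kin)) is O(notify_kin ⊃ approve_license), and O(notify_kin) is already established, so O(approve_license).
The contrapositive of premise 4 (O(withhold_appeal ⊃ not approve_license)) is O(approve_license ⊃ not withhold_appeal), and O(approve_license) is already established, so O(not withhold_appeal).
Premise 1, O(not timestamp_patent ⊃ withhold_appeal), contraposes to O(not withhold_appeal ⊃ timestamp_patent); with O(not withhold_appeal) we get O(timestamp_patent).
Premise 7 is O(timestamp_patent ⊃ unfreeze_account); since O(timestamp_patent), deontic closure gives O(unfreeze_account).
The contrapositive of premise 6 (O(take_oath ⊃ not unfreeze_account)) is O(unfreeze_account ⊃ not take_oath), and O(unfreeze_account) is already established, so O(not take_oath).
Yet premise 3 states O(take_oath).
We now have both O(not take_oath) and O(take_oath) — take_oath is simultaneously obligatory and forbidden, violating the D-axiom.

Inconsistent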